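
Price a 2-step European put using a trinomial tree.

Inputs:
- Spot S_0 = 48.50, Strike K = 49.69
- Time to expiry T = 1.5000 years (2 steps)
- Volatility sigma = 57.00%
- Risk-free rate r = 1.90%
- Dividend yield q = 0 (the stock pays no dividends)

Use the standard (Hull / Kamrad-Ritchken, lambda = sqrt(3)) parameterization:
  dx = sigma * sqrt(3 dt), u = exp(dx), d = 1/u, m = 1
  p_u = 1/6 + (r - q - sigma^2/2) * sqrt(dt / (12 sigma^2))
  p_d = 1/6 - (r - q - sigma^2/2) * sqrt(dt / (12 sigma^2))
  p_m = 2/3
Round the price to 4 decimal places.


Answer: Price = V(0,0) = 11.3120

Derivation:
dt = T/N = 0.750000; dx = sigma*sqrt(3*dt) = 0.855000
u = exp(dx) = 2.351374; d = 1/u = 0.425283
p_u = 0.103750, p_m = 0.666667, p_d = 0.229583
Discount per step: exp(-r*dt) = 0.985851
Stock lattice S(k, j) with j the centered position index:
  k=0: S(0,+0) = 48.5000
  k=1: S(1,-1) = 20.6262; S(1,+0) = 48.5000; S(1,+1) = 114.0417
  k=2: S(2,-2) = 8.7720; S(2,-1) = 20.6262; S(2,+0) = 48.5000; S(2,+1) = 114.0417; S(2,+2) = 268.1546
Terminal payoffs V(N, j) = max(K - S_T, 0):
  V(2,-2) = 40.918009; V(2,-1) = 29.063765; V(2,+0) = 1.190000; V(2,+1) = 0.000000; V(2,+2) = 0.000000
Backward induction: V(k, j) = exp(-r*dt) * [p_u * V(k+1, j+1) + p_m * V(k+1, j) + p_d * V(k+1, j-1)]
  V(1,-1) = exp(-r*dt) * [p_u*1.190000 + p_m*29.063765 + p_d*40.918009] = 28.484588
  V(1,+0) = exp(-r*dt) * [p_u*0.000000 + p_m*1.190000 + p_d*29.063765] = 7.360255
  V(1,+1) = exp(-r*dt) * [p_u*0.000000 + p_m*0.000000 + p_d*1.190000] = 0.269339
  V(0,+0) = exp(-r*dt) * [p_u*0.269339 + p_m*7.360255 + p_d*28.484588] = 11.312017


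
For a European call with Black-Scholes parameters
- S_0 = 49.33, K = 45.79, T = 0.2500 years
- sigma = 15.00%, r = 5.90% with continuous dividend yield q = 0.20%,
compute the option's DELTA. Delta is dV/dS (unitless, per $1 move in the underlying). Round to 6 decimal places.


d1 = 1.2203891810; d2 = 1.1453891810
phi(d1) = 0.1894531699; exp(-qT) = 0.9995001250; exp(-rT) = 0.9853582484
N(d1) = 0.8888413116
Delta = exp(-qT) * N(d1) = 0.9995001250 * 0.8888413116 = 0.888397

Answer: Delta = 0.888397


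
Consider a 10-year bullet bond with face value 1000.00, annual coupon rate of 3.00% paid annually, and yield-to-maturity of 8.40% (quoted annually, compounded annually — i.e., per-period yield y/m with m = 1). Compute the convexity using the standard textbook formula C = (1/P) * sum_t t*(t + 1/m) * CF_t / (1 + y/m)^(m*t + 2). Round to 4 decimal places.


Answer: Convexity = 74.3514

Derivation:
Coupon per period c = face * coupon_rate / m = 30.000000
Periods per year m = 1; per-period yield y/m = 0.084000
Number of cashflows N = 10
Cashflows (t years, CF_t, discount factor 1/(1+y/m)^(m*t), PV):
  t = 1.0000: CF_t = 30.000000, DF = 0.922509, PV = 27.675277
  t = 2.0000: CF_t = 30.000000, DF = 0.851023, PV = 25.530698
  t = 3.0000: CF_t = 30.000000, DF = 0.785077, PV = 23.552305
  t = 4.0000: CF_t = 30.000000, DF = 0.724241, PV = 21.727218
  t = 5.0000: CF_t = 30.000000, DF = 0.668119, PV = 20.043559
  t = 6.0000: CF_t = 30.000000, DF = 0.616346, PV = 18.490368
  t = 7.0000: CF_t = 30.000000, DF = 0.568585, PV = 17.057535
  t = 8.0000: CF_t = 30.000000, DF = 0.524524, PV = 15.735734
  t = 9.0000: CF_t = 30.000000, DF = 0.483879, PV = 14.516359
  t = 10.0000: CF_t = 1030.000000, DF = 0.446383, PV = 459.773994
Price P = sum_t PV_t = 644.103047
Convexity numerator sum_t t*(t + 1/m) * CF_t / (1+y/m)^(m*t + 2):
  t = 1.0000: term = 47.104609
  t = 2.0000: term = 130.363309
  t = 3.0000: term = 240.522711
  t = 4.0000: term = 369.807366
  t = 5.0000: term = 511.726060
  t = 6.0000: term = 660.900815
  t = 7.0000: term = 812.916132
  t = 8.0000: term = 964.186240
  t = 9.0000: term = 1111.838376
  t = 10.0000: term = 43040.620468
Convexity = (1/P) * sum = 47889.986085 / 644.103047 = 74.351435


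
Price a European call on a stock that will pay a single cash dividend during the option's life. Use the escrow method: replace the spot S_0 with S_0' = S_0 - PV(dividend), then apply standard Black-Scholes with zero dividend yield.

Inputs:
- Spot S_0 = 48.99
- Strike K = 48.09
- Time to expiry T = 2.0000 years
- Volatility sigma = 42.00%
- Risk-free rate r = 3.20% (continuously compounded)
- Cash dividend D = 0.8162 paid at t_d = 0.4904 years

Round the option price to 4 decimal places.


PV(D) = D * exp(-r * t_d) = 0.8162 * 0.98442969 = 0.80349151
S_0' = S_0 - PV(D) = 48.9900 - 0.80349151 = 48.18650849
d1 = (ln(S_0'/K) + (r + sigma^2/2)*T) / (sigma*sqrt(T)) = 0.40810974
d2 = d1 - sigma*sqrt(T) = -0.18585995
exp(-rT) = 0.93800500
N(d1) = 0.65840345; N(d2) = 0.42627729
C = S_0' * N(d1) - K * exp(-rT) * N(d2) = 48.18650849 * 0.65840345 - 48.0900 * 0.93800500 * 0.42627729 = 12.4974

Answer: Price = 12.4974


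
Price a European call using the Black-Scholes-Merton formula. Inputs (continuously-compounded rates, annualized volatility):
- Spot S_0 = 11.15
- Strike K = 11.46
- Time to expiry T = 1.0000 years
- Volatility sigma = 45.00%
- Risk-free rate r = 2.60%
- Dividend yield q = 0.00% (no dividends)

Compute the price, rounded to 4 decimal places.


Answer: Price = 1.9784

Derivation:
d1 = (ln(S/K) + (r - q + 0.5*sigma^2) * T) / (sigma * sqrt(T)) = 0.22183730
d2 = d1 - sigma * sqrt(T) = -0.22816270
exp(-rT) = 0.97433509; exp(-qT) = 1.00000000
C = S_0 * exp(-qT) * N(d1) - K * exp(-rT) * N(d2)
N(d1) = 0.58777973; N(d2) = 0.40975988
C = 11.1500 * 1.00000000 * 0.58777973 - 11.4600 * 0.97433509 * 0.40975988 = 1.9784


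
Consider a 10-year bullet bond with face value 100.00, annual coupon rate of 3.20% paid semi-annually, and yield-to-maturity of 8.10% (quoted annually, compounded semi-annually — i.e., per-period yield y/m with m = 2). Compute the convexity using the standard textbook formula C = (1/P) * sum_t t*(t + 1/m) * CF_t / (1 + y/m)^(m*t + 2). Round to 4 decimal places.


Coupon per period c = face * coupon_rate / m = 1.600000
Periods per year m = 2; per-period yield y/m = 0.040500
Number of cashflows N = 20
Cashflows (t years, CF_t, discount factor 1/(1+y/m)^(m*t), PV):
  t = 0.5000: CF_t = 1.600000, DF = 0.961076, PV = 1.537722
  t = 1.0000: CF_t = 1.600000, DF = 0.923668, PV = 1.477869
  t = 1.5000: CF_t = 1.600000, DF = 0.887715, PV = 1.420345
  t = 2.0000: CF_t = 1.600000, DF = 0.853162, PV = 1.365060
  t = 2.5000: CF_t = 1.600000, DF = 0.819954, PV = 1.311927
  t = 3.0000: CF_t = 1.600000, DF = 0.788039, PV = 1.260862
  t = 3.5000: CF_t = 1.600000, DF = 0.757365, PV = 1.211784
  t = 4.0000: CF_t = 1.600000, DF = 0.727886, PV = 1.164617
  t = 4.5000: CF_t = 1.600000, DF = 0.699554, PV = 1.119286
  t = 5.0000: CF_t = 1.600000, DF = 0.672325, PV = 1.075720
  t = 5.5000: CF_t = 1.600000, DF = 0.646156, PV = 1.033849
  t = 6.0000: CF_t = 1.600000, DF = 0.621005, PV = 0.993608
  t = 6.5000: CF_t = 1.600000, DF = 0.596833, PV = 0.954933
  t = 7.0000: CF_t = 1.600000, DF = 0.573602, PV = 0.917764
  t = 7.5000: CF_t = 1.600000, DF = 0.551276, PV = 0.882041
  t = 8.0000: CF_t = 1.600000, DF = 0.529818, PV = 0.847709
  t = 8.5000: CF_t = 1.600000, DF = 0.509196, PV = 0.814713
  t = 9.0000: CF_t = 1.600000, DF = 0.489376, PV = 0.783001
  t = 9.5000: CF_t = 1.600000, DF = 0.470328, PV = 0.752524
  t = 10.0000: CF_t = 101.600000, DF = 0.452021, PV = 45.925302
Price P = sum_t PV_t = 66.850634
Convexity numerator sum_t t*(t + 1/m) * CF_t / (1+y/m)^(m*t + 2):
  t = 0.5000: term = 0.710172
  t = 1.0000: term = 2.047590
  t = 1.5000: term = 3.935780
  t = 2.0000: term = 6.304309
  t = 2.5000: term = 9.088384
  t = 3.0000: term = 12.228484
  t = 3.5000: term = 15.670009
  t = 4.0000: term = 19.362955
  t = 4.5000: term = 23.261599
  t = 5.0000: term = 27.324213
  t = 5.5000: term = 31.512788
  t = 6.0000: term = 35.792778
  t = 6.5000: term = 40.132860
  t = 7.0000: term = 44.504706
  t = 7.5000: term = 48.882769
  t = 8.0000: term = 53.244086
  t = 8.5000: term = 57.568089
  t = 9.0000: term = 61.836430
  t = 9.5000: term = 66.032815
  t = 10.0000: term = 4454.071116
Convexity = (1/P) * sum = 5013.511931 / 66.850634 = 74.995727

Answer: Convexity = 74.9957


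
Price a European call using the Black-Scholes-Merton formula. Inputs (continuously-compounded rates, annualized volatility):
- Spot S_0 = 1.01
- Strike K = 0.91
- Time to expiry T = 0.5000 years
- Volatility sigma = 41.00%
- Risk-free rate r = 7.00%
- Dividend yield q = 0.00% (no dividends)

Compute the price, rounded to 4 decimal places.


d1 = (ln(S/K) + (r - q + 0.5*sigma^2) * T) / (sigma * sqrt(T)) = 0.62531008
d2 = d1 - sigma * sqrt(T) = 0.33539630
exp(-rT) = 0.96560542; exp(-qT) = 1.00000000
C = S_0 * exp(-qT) * N(d1) - K * exp(-rT) * N(d2)
N(d1) = 0.73411622; N(d2) = 0.63133692
C = 1.0100 * 1.00000000 * 0.73411622 - 0.9100 * 0.96560542 * 0.63133692 = 0.1867

Answer: Price = 0.1867


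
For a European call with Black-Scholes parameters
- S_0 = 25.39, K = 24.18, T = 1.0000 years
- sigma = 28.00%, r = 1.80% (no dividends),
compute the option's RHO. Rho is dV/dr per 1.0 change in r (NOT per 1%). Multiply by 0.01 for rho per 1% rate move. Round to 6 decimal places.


Answer: Rho = 12.807711

Derivation:
d1 = 0.3786769662; d2 = 0.0986769662
phi(d1) = 0.3713401999; exp(-qT) = 1.0000000000; exp(-rT) = 0.9821610324
N(d2) = 0.5393026210
Rho = K*T*exp(-rT)*N(d2) = 24.1800 * 1.0000 * 0.9821610324 * 0.5393026210 = 12.807711


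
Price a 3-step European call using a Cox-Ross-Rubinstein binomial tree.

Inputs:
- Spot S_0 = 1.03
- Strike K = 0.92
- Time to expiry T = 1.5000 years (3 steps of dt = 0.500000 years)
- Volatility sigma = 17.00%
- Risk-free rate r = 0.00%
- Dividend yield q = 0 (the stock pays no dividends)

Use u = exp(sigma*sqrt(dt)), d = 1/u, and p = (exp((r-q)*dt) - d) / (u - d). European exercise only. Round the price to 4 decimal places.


Answer: Price = V(0,0) = 0.1427

Derivation:
dt = T/N = 0.500000
u = exp(sigma*sqrt(dt)) = 1.127732; d = 1/u = 0.886736
p = (exp((r-q)*dt) - d) / (u - d) = 0.469984
Discount per step: exp(-r*dt) = 1.000000
Stock lattice S(k, i) with i counting down-moves:
  k=0: S(0,0) = 1.0300
  k=1: S(1,0) = 1.1616; S(1,1) = 0.9133
  k=2: S(2,0) = 1.3099; S(2,1) = 1.0300; S(2,2) = 0.8099
  k=3: S(3,0) = 1.4773; S(3,1) = 1.1616; S(3,2) = 0.9133; S(3,3) = 0.7182
Terminal payoffs V(N, i) = max(S_T - K, 0):
  V(3,0) = 0.557251; V(3,1) = 0.241564; V(3,2) = 0.000000; V(3,3) = 0.000000
Backward induction: V(k, i) = exp(-r*dt) * [p * V(k+1, i) + (1-p) * V(k+1, i+1)].
  V(2,0) = exp(-r*dt) * [p*0.557251 + (1-p)*0.241564] = 0.389932
  V(2,1) = exp(-r*dt) * [p*0.241564 + (1-p)*0.000000] = 0.113531
  V(2,2) = exp(-r*dt) * [p*0.000000 + (1-p)*0.000000] = 0.000000
  V(1,0) = exp(-r*dt) * [p*0.389932 + (1-p)*0.113531] = 0.243435
  V(1,1) = exp(-r*dt) * [p*0.113531 + (1-p)*0.000000] = 0.053358
  V(0,0) = exp(-r*dt) * [p*0.243435 + (1-p)*0.053358] = 0.142691


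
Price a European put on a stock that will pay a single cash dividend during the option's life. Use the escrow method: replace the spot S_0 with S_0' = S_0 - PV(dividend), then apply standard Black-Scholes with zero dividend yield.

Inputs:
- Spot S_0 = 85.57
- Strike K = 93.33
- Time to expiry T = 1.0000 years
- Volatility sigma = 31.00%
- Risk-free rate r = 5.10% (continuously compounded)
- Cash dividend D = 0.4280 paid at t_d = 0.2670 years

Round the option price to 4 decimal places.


Answer: Price = 12.5690

Derivation:
PV(D) = D * exp(-r * t_d) = 0.4280 * 0.98647529 = 0.42221142
S_0' = S_0 - PV(D) = 85.5700 - 0.42221142 = 85.14778858
d1 = (ln(S_0'/K) + (r + sigma^2/2)*T) / (sigma*sqrt(T)) = 0.02353818
d2 = d1 - sigma*sqrt(T) = -0.28646182
exp(-rT) = 0.95027867
N(-d1) = 0.49061049; N(-d2) = 0.61273778
P = K * exp(-rT) * N(-d2) - S_0' * N(-d1) = 93.3300 * 0.95027867 * 0.61273778 - 85.14778858 * 0.49061049 = 12.5690


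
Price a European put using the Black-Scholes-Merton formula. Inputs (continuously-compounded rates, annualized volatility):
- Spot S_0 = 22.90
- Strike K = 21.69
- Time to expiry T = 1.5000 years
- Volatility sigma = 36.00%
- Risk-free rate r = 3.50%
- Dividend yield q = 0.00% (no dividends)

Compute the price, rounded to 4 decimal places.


Answer: Price = 2.7424

Derivation:
d1 = (ln(S/K) + (r - q + 0.5*sigma^2) * T) / (sigma * sqrt(T)) = 0.46264870
d2 = d1 - sigma * sqrt(T) = 0.02174055
exp(-rT) = 0.94885432; exp(-qT) = 1.00000000
P = K * exp(-rT) * N(-d2) - S_0 * exp(-qT) * N(-d1)
N(-d1) = 0.32180810; N(-d2) = 0.49132746
P = 21.6900 * 0.94885432 * 0.49132746 - 22.9000 * 1.00000000 * 0.32180810 = 2.7424


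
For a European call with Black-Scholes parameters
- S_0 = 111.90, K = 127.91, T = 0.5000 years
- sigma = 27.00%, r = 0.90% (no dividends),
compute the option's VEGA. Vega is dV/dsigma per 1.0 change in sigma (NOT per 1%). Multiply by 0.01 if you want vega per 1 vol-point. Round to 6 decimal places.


d1 = -0.5813794048; d2 = -0.7722982358
phi(d1) = 0.3369099687; exp(-qT) = 1.0000000000; exp(-rT) = 0.9955101098
Vega = S * exp(-qT) * phi(d1) * sqrt(T) = 111.9000 * 1.0000000000 * 0.3369099687 * 0.7071067812 = 26.658085

Answer: Vega = 26.658085


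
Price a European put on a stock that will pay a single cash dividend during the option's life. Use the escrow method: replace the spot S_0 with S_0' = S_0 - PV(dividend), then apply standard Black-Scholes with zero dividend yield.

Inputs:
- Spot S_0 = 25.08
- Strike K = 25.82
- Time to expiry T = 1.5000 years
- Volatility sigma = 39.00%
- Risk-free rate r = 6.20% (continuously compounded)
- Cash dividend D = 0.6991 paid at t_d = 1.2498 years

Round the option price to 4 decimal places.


Answer: Price = 4.0873

Derivation:
PV(D) = D * exp(-r * t_d) = 0.6991 * 0.92543850 = 0.64697406
S_0' = S_0 - PV(D) = 25.0800 - 0.64697406 = 24.43302594
d1 = (ln(S_0'/K) + (r + sigma^2/2)*T) / (sigma*sqrt(T)) = 0.31793404
d2 = d1 - sigma*sqrt(T) = -0.15971646
exp(-rT) = 0.91119350
N(-d1) = 0.37526748; N(-d2) = 0.56344778
P = K * exp(-rT) * N(-d2) - S_0' * N(-d1) = 25.8200 * 0.91119350 * 0.56344778 - 24.43302594 * 0.37526748 = 4.0873


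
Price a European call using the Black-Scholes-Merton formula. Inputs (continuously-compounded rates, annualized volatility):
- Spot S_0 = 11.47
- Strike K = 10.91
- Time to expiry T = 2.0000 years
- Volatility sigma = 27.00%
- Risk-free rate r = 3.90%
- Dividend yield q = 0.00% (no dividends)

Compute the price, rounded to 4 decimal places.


d1 = (ln(S/K) + (r - q + 0.5*sigma^2) * T) / (sigma * sqrt(T)) = 0.52628421
d2 = d1 - sigma * sqrt(T) = 0.14444655
exp(-rT) = 0.92496443; exp(-qT) = 1.00000000
C = S_0 * exp(-qT) * N(d1) - K * exp(-rT) * N(d2)
N(d1) = 0.70065462; N(d2) = 0.55742607
C = 11.4700 * 1.00000000 * 0.70065462 - 10.9100 * 0.92496443 * 0.55742607 = 2.4113

Answer: Price = 2.4113


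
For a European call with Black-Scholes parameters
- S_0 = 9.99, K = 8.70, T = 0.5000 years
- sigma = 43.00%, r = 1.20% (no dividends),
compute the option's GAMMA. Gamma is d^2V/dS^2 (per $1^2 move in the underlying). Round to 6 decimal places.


Answer: Gamma = 0.107936

Derivation:
d1 = 0.6264853174; d2 = 0.3224294015
phi(d1) = 0.3278561087; exp(-qT) = 1.0000000000; exp(-rT) = 0.9940179641
Gamma = exp(-qT) * phi(d1) / (S * sigma * sqrt(T)) = 1.0000000000 * 0.3278561087 / (9.9900 * 0.4300 * 0.7071067812) = 0.107936


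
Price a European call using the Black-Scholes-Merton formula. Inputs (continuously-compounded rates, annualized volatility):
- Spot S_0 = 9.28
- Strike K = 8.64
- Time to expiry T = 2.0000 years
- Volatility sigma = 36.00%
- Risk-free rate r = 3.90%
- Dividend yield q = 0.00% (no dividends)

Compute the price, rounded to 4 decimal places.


d1 = (ln(S/K) + (r - q + 0.5*sigma^2) * T) / (sigma * sqrt(T)) = 0.54812357
d2 = d1 - sigma * sqrt(T) = 0.03900669
exp(-rT) = 0.92496443; exp(-qT) = 1.00000000
C = S_0 * exp(-qT) * N(d1) - K * exp(-rT) * N(d2)
N(d1) = 0.70819647; N(d2) = 0.51555747
C = 9.2800 * 1.00000000 * 0.70819647 - 8.6400 * 0.92496443 * 0.51555747 = 2.4519

Answer: Price = 2.4519


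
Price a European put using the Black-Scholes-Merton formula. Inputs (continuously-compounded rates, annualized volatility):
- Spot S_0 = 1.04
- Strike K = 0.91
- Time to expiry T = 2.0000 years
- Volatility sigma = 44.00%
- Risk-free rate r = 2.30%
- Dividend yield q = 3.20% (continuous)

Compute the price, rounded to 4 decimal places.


Answer: Price = 0.1758

Derivation:
d1 = (ln(S/K) + (r - q + 0.5*sigma^2) * T) / (sigma * sqrt(T)) = 0.49679296
d2 = d1 - sigma * sqrt(T) = -0.12546100
exp(-rT) = 0.95504196; exp(-qT) = 0.93800500
P = K * exp(-rT) * N(-d2) - S_0 * exp(-qT) * N(-d1)
N(-d1) = 0.30966753; N(-d2) = 0.54992070
P = 0.9100 * 0.95504196 * 0.54992070 - 1.0400 * 0.93800500 * 0.30966753 = 0.1758


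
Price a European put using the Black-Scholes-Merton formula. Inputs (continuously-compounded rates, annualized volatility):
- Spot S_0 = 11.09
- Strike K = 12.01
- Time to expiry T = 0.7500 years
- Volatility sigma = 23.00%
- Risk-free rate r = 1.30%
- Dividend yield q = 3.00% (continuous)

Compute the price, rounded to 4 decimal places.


d1 = (ln(S/K) + (r - q + 0.5*sigma^2) * T) / (sigma * sqrt(T)) = -0.36452558
d2 = d1 - sigma * sqrt(T) = -0.56371142
exp(-rT) = 0.99029738; exp(-qT) = 0.97775124
P = K * exp(-rT) * N(-d2) - S_0 * exp(-qT) * N(-d1)
N(-d1) = 0.64226721; N(-d2) = 0.71352473
P = 12.0100 * 0.99029738 * 0.71352473 - 11.0900 * 0.97775124 * 0.64226721 = 1.5220

Answer: Price = 1.5220


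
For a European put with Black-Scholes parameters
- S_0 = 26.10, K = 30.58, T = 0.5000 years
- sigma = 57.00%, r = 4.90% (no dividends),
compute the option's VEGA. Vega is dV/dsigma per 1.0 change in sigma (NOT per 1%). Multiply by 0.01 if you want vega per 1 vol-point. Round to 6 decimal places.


Answer: Vega = 7.300039

Derivation:
d1 = -0.1307177101; d2 = -0.5337685754
phi(d1) = 0.3955484116; exp(-qT) = 1.0000000000; exp(-rT) = 0.9757976889
Vega = S * exp(-qT) * phi(d1) * sqrt(T) = 26.1000 * 1.0000000000 * 0.3955484116 * 0.7071067812 = 7.300039


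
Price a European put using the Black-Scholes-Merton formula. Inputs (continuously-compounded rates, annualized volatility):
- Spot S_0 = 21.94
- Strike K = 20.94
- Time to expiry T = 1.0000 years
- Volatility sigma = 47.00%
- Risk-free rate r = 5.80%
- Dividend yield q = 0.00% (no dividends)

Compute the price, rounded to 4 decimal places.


d1 = (ln(S/K) + (r - q + 0.5*sigma^2) * T) / (sigma * sqrt(T)) = 0.45766011
d2 = d1 - sigma * sqrt(T) = -0.01233989
exp(-rT) = 0.94364995; exp(-qT) = 1.00000000
P = K * exp(-rT) * N(-d2) - S_0 * exp(-qT) * N(-d1)
N(-d1) = 0.32359833; N(-d2) = 0.50492278
P = 20.9400 * 0.94364995 * 0.50492278 - 21.9400 * 1.00000000 * 0.32359833 = 2.8775

Answer: Price = 2.8775


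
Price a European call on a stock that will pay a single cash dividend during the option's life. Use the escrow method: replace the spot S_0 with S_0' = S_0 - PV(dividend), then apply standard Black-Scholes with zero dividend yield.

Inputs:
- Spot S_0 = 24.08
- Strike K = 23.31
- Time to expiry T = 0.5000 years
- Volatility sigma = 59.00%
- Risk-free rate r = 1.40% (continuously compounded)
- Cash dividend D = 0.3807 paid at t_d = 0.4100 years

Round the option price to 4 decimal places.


Answer: Price = 4.1537

Derivation:
PV(D) = D * exp(-r * t_d) = 0.3807 * 0.99427644 = 0.37852104
S_0' = S_0 - PV(D) = 24.0800 - 0.37852104 = 23.70147896
d1 = (ln(S_0'/K) + (r + sigma^2/2)*T) / (sigma*sqrt(T)) = 0.26529687
d2 = d1 - sigma*sqrt(T) = -0.15189613
exp(-rT) = 0.99302444
N(d1) = 0.60460961; N(d2) = 0.43963443
C = S_0' * N(d1) - K * exp(-rT) * N(d2) = 23.70147896 * 0.60460961 - 23.3100 * 0.99302444 * 0.43963443 = 4.1537


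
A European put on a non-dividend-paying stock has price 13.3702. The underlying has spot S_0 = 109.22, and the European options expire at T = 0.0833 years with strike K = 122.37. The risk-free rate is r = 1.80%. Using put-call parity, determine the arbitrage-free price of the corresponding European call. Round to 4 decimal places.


Put-call parity: C - P = S_0 * exp(-qT) - K * exp(-rT).
S_0 * exp(-qT) = 109.2200 * 1.00000000 = 109.22000000
K * exp(-rT) = 122.3700 * 0.99850172 = 122.18665591
C = P + S*exp(-qT) - K*exp(-rT)
C = 13.3702 + 109.22000000 - 122.18665591 = 0.4035

Answer: Call price = 0.4035


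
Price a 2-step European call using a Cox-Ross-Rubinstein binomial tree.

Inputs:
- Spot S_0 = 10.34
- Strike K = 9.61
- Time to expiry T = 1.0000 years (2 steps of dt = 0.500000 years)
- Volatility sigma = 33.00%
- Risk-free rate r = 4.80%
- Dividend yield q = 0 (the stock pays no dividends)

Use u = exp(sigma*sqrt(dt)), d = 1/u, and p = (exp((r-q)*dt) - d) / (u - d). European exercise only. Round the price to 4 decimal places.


Answer: Price = V(0,0) = 1.9447

Derivation:
dt = T/N = 0.500000
u = exp(sigma*sqrt(dt)) = 1.262817; d = 1/u = 0.791880
p = (exp((r-q)*dt) - d) / (u - d) = 0.493506
Discount per step: exp(-r*dt) = 0.976286
Stock lattice S(k, i) with i counting down-moves:
  k=0: S(0,0) = 10.3400
  k=1: S(1,0) = 13.0575; S(1,1) = 8.1880
  k=2: S(2,0) = 16.4893; S(2,1) = 10.3400; S(2,2) = 6.4839
Terminal payoffs V(N, i) = max(S_T - K, 0):
  V(2,0) = 6.879278; V(2,1) = 0.730000; V(2,2) = 0.000000
Backward induction: V(k, i) = exp(-r*dt) * [p * V(k+1, i) + (1-p) * V(k+1, i+1)].
  V(1,0) = exp(-r*dt) * [p*6.879278 + (1-p)*0.730000] = 3.675426
  V(1,1) = exp(-r*dt) * [p*0.730000 + (1-p)*0.000000] = 0.351716
  V(0,0) = exp(-r*dt) * [p*3.675426 + (1-p)*0.351716] = 1.944747


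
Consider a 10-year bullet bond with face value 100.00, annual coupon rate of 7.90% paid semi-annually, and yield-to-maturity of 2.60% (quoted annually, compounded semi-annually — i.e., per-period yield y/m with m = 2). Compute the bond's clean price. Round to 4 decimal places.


Answer: Price = 146.4067

Derivation:
Coupon per period c = face * coupon_rate / m = 3.950000
Periods per year m = 2; per-period yield y/m = 0.013000
Number of cashflows N = 20
Cashflows (t years, CF_t, discount factor 1/(1+y/m)^(m*t), PV):
  t = 0.5000: CF_t = 3.950000, DF = 0.987167, PV = 3.899309
  t = 1.0000: CF_t = 3.950000, DF = 0.974498, PV = 3.849268
  t = 1.5000: CF_t = 3.950000, DF = 0.961992, PV = 3.799870
  t = 2.0000: CF_t = 3.950000, DF = 0.949647, PV = 3.751106
  t = 2.5000: CF_t = 3.950000, DF = 0.937460, PV = 3.702967
  t = 3.0000: CF_t = 3.950000, DF = 0.925429, PV = 3.655446
  t = 3.5000: CF_t = 3.950000, DF = 0.913553, PV = 3.608535
  t = 4.0000: CF_t = 3.950000, DF = 0.901829, PV = 3.562227
  t = 4.5000: CF_t = 3.950000, DF = 0.890256, PV = 3.516512
  t = 5.0000: CF_t = 3.950000, DF = 0.878831, PV = 3.471384
  t = 5.5000: CF_t = 3.950000, DF = 0.867553, PV = 3.426835
  t = 6.0000: CF_t = 3.950000, DF = 0.856420, PV = 3.382858
  t = 6.5000: CF_t = 3.950000, DF = 0.845429, PV = 3.339445
  t = 7.0000: CF_t = 3.950000, DF = 0.834580, PV = 3.296589
  t = 7.5000: CF_t = 3.950000, DF = 0.823869, PV = 3.254284
  t = 8.0000: CF_t = 3.950000, DF = 0.813296, PV = 3.212521
  t = 8.5000: CF_t = 3.950000, DF = 0.802859, PV = 3.171294
  t = 9.0000: CF_t = 3.950000, DF = 0.792556, PV = 3.130596
  t = 9.5000: CF_t = 3.950000, DF = 0.782385, PV = 3.090421
  t = 10.0000: CF_t = 103.950000, DF = 0.772345, PV = 80.285217
Price P = sum_t PV_t = 146.406686


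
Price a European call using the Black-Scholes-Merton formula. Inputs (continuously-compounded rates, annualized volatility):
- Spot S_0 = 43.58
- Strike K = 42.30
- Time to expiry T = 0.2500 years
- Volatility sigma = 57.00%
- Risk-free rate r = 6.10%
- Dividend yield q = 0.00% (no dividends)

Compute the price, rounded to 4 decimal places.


Answer: Price = 5.8494

Derivation:
d1 = (ln(S/K) + (r - q + 0.5*sigma^2) * T) / (sigma * sqrt(T)) = 0.30060963
d2 = d1 - sigma * sqrt(T) = 0.01560963
exp(-rT) = 0.98486569; exp(-qT) = 1.00000000
C = S_0 * exp(-qT) * N(d1) - K * exp(-rT) * N(d2)
N(d1) = 0.61814390; N(d2) = 0.50622709
C = 43.5800 * 1.00000000 * 0.61814390 - 42.3000 * 0.98486569 * 0.50622709 = 5.8494


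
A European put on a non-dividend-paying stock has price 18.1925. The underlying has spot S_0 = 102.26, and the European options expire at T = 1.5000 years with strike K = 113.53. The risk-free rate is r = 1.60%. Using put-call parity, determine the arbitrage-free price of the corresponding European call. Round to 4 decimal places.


Put-call parity: C - P = S_0 * exp(-qT) - K * exp(-rT).
S_0 * exp(-qT) = 102.2600 * 1.00000000 = 102.26000000
K * exp(-rT) = 113.5300 * 0.97628571 = 110.83771663
C = P + S*exp(-qT) - K*exp(-rT)
C = 18.1925 + 102.26000000 - 110.83771663 = 9.6148

Answer: Call price = 9.6148


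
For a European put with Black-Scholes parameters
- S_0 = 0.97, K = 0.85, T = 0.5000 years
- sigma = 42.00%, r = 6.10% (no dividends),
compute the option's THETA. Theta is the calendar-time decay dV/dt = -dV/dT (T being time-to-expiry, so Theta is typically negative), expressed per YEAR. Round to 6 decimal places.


Answer: Theta = -0.072862

Derivation:
d1 = 0.6958594802; d2 = 0.3988746321
phi(d1) = 0.3131575873; exp(-qT) = 1.0000000000; exp(-rT) = 0.9699604321
Theta = -S*exp(-qT)*phi(d1)*sigma/(2*sqrt(T)) + r*K*exp(-rT)*N(-d2) - q*S*exp(-qT)*N(-d1)
N(-d1) = 0.2432584176; N(-d2) = 0.3449927910; sqrt(T) = 0.7071067812
Term 1 = -0.9700 * 1.0000000000 * 0.3131575873 * 0.4200 / (2 * 0.7071067812) = -0.0902129667
Term 2 = 0.0610 * 0.8500 * 0.9699604321 * 0.3449927910 = 0.0173505321
Term 3 = 0 (no dividend yield, q = 0)
Theta = -0.0902129667 + (0.0173505321) + (0.0000000000) = -0.072862


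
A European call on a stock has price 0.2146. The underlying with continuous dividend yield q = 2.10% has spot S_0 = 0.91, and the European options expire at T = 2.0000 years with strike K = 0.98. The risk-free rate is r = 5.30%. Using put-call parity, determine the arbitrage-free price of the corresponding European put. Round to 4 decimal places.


Put-call parity: C - P = S_0 * exp(-qT) - K * exp(-rT).
S_0 * exp(-qT) = 0.9100 * 0.95886978 = 0.87257150
K * exp(-rT) = 0.9800 * 0.89942465 = 0.88143616
P = C - S*exp(-qT) + K*exp(-rT)
P = 0.2146 - 0.87257150 + 0.88143616 = 0.2235

Answer: Put price = 0.2235


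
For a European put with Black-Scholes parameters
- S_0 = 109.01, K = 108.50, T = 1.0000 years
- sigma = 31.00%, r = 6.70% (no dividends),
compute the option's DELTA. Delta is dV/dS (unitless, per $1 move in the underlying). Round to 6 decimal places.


d1 = 0.3862562844; d2 = 0.0762562844
phi(d1) = 0.3702653042; exp(-qT) = 1.0000000000; exp(-rT) = 0.9351952013
N(-d1) = 0.3496534365
Delta = -exp(-qT) * N(-d1) = -1.0000000000 * 0.3496534365 = -0.349653

Answer: Delta = -0.349653


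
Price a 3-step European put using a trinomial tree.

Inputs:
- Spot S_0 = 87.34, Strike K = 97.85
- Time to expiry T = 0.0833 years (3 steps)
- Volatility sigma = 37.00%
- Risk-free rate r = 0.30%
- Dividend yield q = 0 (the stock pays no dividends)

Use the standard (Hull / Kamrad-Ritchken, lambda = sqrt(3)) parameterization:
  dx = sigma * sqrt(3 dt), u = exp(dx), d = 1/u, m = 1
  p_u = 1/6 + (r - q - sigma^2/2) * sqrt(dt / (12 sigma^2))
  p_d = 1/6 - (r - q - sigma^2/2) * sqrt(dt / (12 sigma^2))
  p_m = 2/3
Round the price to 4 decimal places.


Answer: Price = V(0,0) = 11.0893

Derivation:
dt = T/N = 0.027767; dx = sigma*sqrt(3*dt) = 0.106788
u = exp(dx) = 1.112699; d = 1/u = 0.898716
p_u = 0.158158, p_m = 0.666667, p_d = 0.175176
Discount per step: exp(-r*dt) = 0.999917
Stock lattice S(k, j) with j the centered position index:
  k=0: S(0,+0) = 87.3400
  k=1: S(1,-1) = 78.4938; S(1,+0) = 87.3400; S(1,+1) = 97.1831
  k=2: S(2,-2) = 70.5437; S(2,-1) = 78.4938; S(2,+0) = 87.3400; S(2,+1) = 97.1831; S(2,+2) = 108.1355
  k=3: S(3,-3) = 63.3987; S(3,-2) = 70.5437; S(3,-1) = 78.4938; S(3,+0) = 87.3400; S(3,+1) = 97.1831; S(3,+2) = 108.1355; S(3,+3) = 120.3223
Terminal payoffs V(N, j) = max(K - S_T, 0):
  V(3,-3) = 34.451307; V(3,-2) = 27.306349; V(3,-1) = 19.356163; V(3,+0) = 10.510000; V(3,+1) = 0.666885; V(3,+2) = 0.000000; V(3,+3) = 0.000000
Backward induction: V(k, j) = exp(-r*dt) * [p_u * V(k+1, j+1) + p_m * V(k+1, j) + p_d * V(k+1, j-1)]
  V(2,-2) = exp(-r*dt) * [p_u*19.356163 + p_m*27.306349 + p_d*34.451307] = 27.298315
  V(2,-1) = exp(-r*dt) * [p_u*10.510000 + p_m*19.356163 + p_d*27.306349] = 19.348142
  V(2,+0) = exp(-r*dt) * [p_u*0.666885 + p_m*10.510000 + p_d*19.356163] = 10.501994
  V(2,+1) = exp(-r*dt) * [p_u*0.000000 + p_m*0.666885 + p_d*10.510000] = 2.285496
  V(2,+2) = exp(-r*dt) * [p_u*0.000000 + p_m*0.000000 + p_d*0.666885] = 0.116812
  V(1,-1) = exp(-r*dt) * [p_u*10.501994 + p_m*19.348142 + p_d*27.298315] = 19.340122
  V(1,+0) = exp(-r*dt) * [p_u*2.285496 + p_m*10.501994 + p_d*19.348142] = 10.751226
  V(1,+1) = exp(-r*dt) * [p_u*0.116812 + p_m*2.285496 + p_d*10.501994] = 3.381551
  V(0,+0) = exp(-r*dt) * [p_u*3.381551 + p_m*10.751226 + p_d*19.340122] = 11.089298


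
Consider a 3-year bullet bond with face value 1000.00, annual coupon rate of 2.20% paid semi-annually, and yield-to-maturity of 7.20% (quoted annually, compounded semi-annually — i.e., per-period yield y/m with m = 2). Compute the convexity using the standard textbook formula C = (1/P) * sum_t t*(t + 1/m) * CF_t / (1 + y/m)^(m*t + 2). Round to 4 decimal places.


Coupon per period c = face * coupon_rate / m = 11.000000
Periods per year m = 2; per-period yield y/m = 0.036000
Number of cashflows N = 6
Cashflows (t years, CF_t, discount factor 1/(1+y/m)^(m*t), PV):
  t = 0.5000: CF_t = 11.000000, DF = 0.965251, PV = 10.617761
  t = 1.0000: CF_t = 11.000000, DF = 0.931709, PV = 10.248804
  t = 1.5000: CF_t = 11.000000, DF = 0.899333, PV = 9.892668
  t = 2.0000: CF_t = 11.000000, DF = 0.868082, PV = 9.548907
  t = 2.5000: CF_t = 11.000000, DF = 0.837917, PV = 9.217092
  t = 3.0000: CF_t = 1011.000000, DF = 0.808801, PV = 817.697412
Price P = sum_t PV_t = 867.222642
Convexity numerator sum_t t*(t + 1/m) * CF_t / (1+y/m)^(m*t + 2):
  t = 0.5000: term = 4.946334
  t = 1.0000: term = 14.323360
  t = 1.5000: term = 27.651275
  t = 2.0000: term = 44.484033
  t = 2.5000: term = 64.407384
  t = 3.0000: term = 7999.492055
Convexity = (1/P) * sum = 8155.304442 / 867.222642 = 9.403934

Answer: Convexity = 9.4039


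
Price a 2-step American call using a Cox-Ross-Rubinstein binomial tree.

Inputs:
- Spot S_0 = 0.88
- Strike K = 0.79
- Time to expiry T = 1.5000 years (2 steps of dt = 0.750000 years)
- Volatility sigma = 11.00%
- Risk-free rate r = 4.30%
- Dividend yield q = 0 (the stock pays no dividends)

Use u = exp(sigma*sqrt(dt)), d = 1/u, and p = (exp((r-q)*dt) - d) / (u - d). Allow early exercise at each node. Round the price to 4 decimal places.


dt = T/N = 0.750000
u = exp(sigma*sqrt(dt)) = 1.099948; d = 1/u = 0.909134
p = (exp((r-q)*dt) - d) / (u - d) = 0.647970
Discount per step: exp(-r*dt) = 0.968264
Stock lattice S(k, i) with i counting down-moves:
  k=0: S(0,0) = 0.8800
  k=1: S(1,0) = 0.9680; S(1,1) = 0.8000
  k=2: S(2,0) = 1.0647; S(2,1) = 0.8800; S(2,2) = 0.7273
Terminal payoffs V(N, i) = max(S_T - K, 0):
  V(2,0) = 0.274699; V(2,1) = 0.090000; V(2,2) = 0.000000
Backward induction: V(k, i) = exp(-r*dt) * [p * V(k+1, i) + (1-p) * V(k+1, i+1)]; then take max(V_cont, immediate exercise) for American.
  V(1,0) = exp(-r*dt) * [p*0.274699 + (1-p)*0.090000] = 0.203025; exercise = 0.177954; V(1,0) = max -> 0.203025
  V(1,1) = exp(-r*dt) * [p*0.090000 + (1-p)*0.000000] = 0.056467; exercise = 0.010038; V(1,1) = max -> 0.056467
  V(0,0) = exp(-r*dt) * [p*0.203025 + (1-p)*0.056467] = 0.146626; exercise = 0.090000; V(0,0) = max -> 0.146626

Answer: Price = V(0,0) = 0.1466


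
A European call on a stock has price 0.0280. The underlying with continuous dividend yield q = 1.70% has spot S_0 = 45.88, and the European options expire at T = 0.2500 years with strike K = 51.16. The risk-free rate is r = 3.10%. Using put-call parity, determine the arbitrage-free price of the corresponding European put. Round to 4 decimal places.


Answer: Put price = 5.1076

Derivation:
Put-call parity: C - P = S_0 * exp(-qT) - K * exp(-rT).
S_0 * exp(-qT) = 45.8800 * 0.99575902 = 45.68542377
K * exp(-rT) = 51.1600 * 0.99227995 = 50.76504244
P = C - S*exp(-qT) + K*exp(-rT)
P = 0.0280 - 45.68542377 + 50.76504244 = 5.1076


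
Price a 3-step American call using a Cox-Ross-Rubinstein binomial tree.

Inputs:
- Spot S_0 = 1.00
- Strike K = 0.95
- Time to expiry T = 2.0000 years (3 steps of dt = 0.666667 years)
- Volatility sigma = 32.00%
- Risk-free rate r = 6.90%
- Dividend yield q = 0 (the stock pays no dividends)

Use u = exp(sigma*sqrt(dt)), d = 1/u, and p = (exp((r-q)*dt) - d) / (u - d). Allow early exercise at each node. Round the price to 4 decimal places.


dt = T/N = 0.666667
u = exp(sigma*sqrt(dt)) = 1.298590; d = 1/u = 0.770066
p = (exp((r-q)*dt) - d) / (u - d) = 0.524117
Discount per step: exp(-r*dt) = 0.955042
Stock lattice S(k, i) with i counting down-moves:
  k=0: S(0,0) = 1.0000
  k=1: S(1,0) = 1.2986; S(1,1) = 0.7701
  k=2: S(2,0) = 1.6863; S(2,1) = 1.0000; S(2,2) = 0.5930
  k=3: S(3,0) = 2.1899; S(3,1) = 1.2986; S(3,2) = 0.7701; S(3,3) = 0.4567
Terminal payoffs V(N, i) = max(S_T - K, 0):
  V(3,0) = 1.239858; V(3,1) = 0.348590; V(3,2) = 0.000000; V(3,3) = 0.000000
Backward induction: V(k, i) = exp(-r*dt) * [p * V(k+1, i) + (1-p) * V(k+1, i+1)]; then take max(V_cont, immediate exercise) for American.
  V(2,0) = exp(-r*dt) * [p*1.239858 + (1-p)*0.348590] = 0.779046; exercise = 0.736335; V(2,0) = max -> 0.779046
  V(2,1) = exp(-r*dt) * [p*0.348590 + (1-p)*0.000000] = 0.174488; exercise = 0.050000; V(2,1) = max -> 0.174488
  V(2,2) = exp(-r*dt) * [p*0.000000 + (1-p)*0.000000] = 0.000000; exercise = 0.000000; V(2,2) = max -> 0.000000
  V(1,0) = exp(-r*dt) * [p*0.779046 + (1-p)*0.174488] = 0.469257; exercise = 0.348590; V(1,0) = max -> 0.469257
  V(1,1) = exp(-r*dt) * [p*0.174488 + (1-p)*0.000000] = 0.087341; exercise = 0.000000; V(1,1) = max -> 0.087341
  V(0,0) = exp(-r*dt) * [p*0.469257 + (1-p)*0.087341] = 0.274584; exercise = 0.050000; V(0,0) = max -> 0.274584

Answer: Price = V(0,0) = 0.2746


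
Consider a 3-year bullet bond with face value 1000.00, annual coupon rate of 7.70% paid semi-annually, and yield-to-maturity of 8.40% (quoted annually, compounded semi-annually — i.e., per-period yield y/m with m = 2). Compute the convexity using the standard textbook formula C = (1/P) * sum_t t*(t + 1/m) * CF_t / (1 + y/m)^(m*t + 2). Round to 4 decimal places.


Coupon per period c = face * coupon_rate / m = 38.500000
Periods per year m = 2; per-period yield y/m = 0.042000
Number of cashflows N = 6
Cashflows (t years, CF_t, discount factor 1/(1+y/m)^(m*t), PV):
  t = 0.5000: CF_t = 38.500000, DF = 0.959693, PV = 36.948177
  t = 1.0000: CF_t = 38.500000, DF = 0.921010, PV = 35.458903
  t = 1.5000: CF_t = 38.500000, DF = 0.883887, PV = 34.029657
  t = 2.0000: CF_t = 38.500000, DF = 0.848260, PV = 32.658020
  t = 2.5000: CF_t = 38.500000, DF = 0.814069, PV = 31.341670
  t = 3.0000: CF_t = 1038.500000, DF = 0.781257, PV = 811.334955
Price P = sum_t PV_t = 981.771381
Convexity numerator sum_t t*(t + 1/m) * CF_t / (1+y/m)^(m*t + 2):
  t = 0.5000: term = 17.014829
  t = 1.0000: term = 48.987030
  t = 1.5000: term = 94.025010
  t = 2.0000: term = 150.391891
  t = 2.5000: term = 216.495045
  t = 3.0000: term = 7846.103780
Convexity = (1/P) * sum = 8373.017585 / 981.771381 = 8.528480

Answer: Convexity = 8.5285


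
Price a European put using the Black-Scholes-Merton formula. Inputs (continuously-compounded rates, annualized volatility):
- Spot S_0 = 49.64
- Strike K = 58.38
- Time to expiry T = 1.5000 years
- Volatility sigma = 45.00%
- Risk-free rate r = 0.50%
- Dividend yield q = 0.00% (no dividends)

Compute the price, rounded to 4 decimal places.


Answer: Price = 16.2756

Derivation:
d1 = (ln(S/K) + (r - q + 0.5*sigma^2) * T) / (sigma * sqrt(T)) = -0.00508297
d2 = d1 - sigma * sqrt(T) = -0.55621816
exp(-rT) = 0.99252805; exp(-qT) = 1.00000000
P = K * exp(-rT) * N(-d2) - S_0 * exp(-qT) * N(-d1)
N(-d1) = 0.50202780; N(-d2) = 0.71096914
P = 58.3800 * 0.99252805 * 0.71096914 - 49.6400 * 1.00000000 * 0.50202780 = 16.2756


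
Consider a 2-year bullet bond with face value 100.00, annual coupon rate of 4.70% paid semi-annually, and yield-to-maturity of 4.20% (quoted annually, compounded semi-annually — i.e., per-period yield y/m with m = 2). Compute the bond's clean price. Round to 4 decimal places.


Coupon per period c = face * coupon_rate / m = 2.350000
Periods per year m = 2; per-period yield y/m = 0.021000
Number of cashflows N = 4
Cashflows (t years, CF_t, discount factor 1/(1+y/m)^(m*t), PV):
  t = 0.5000: CF_t = 2.350000, DF = 0.979432, PV = 2.301665
  t = 1.0000: CF_t = 2.350000, DF = 0.959287, PV = 2.254324
  t = 1.5000: CF_t = 2.350000, DF = 0.939556, PV = 2.207957
  t = 2.0000: CF_t = 102.350000, DF = 0.920231, PV = 94.185680
Price P = sum_t PV_t = 100.949627

Answer: Price = 100.9496


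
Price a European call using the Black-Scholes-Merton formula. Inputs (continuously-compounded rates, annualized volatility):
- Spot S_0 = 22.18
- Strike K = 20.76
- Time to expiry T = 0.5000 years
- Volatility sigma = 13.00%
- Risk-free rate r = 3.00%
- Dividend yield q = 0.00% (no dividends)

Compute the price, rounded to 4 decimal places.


d1 = (ln(S/K) + (r - q + 0.5*sigma^2) * T) / (sigma * sqrt(T)) = 0.92889815
d2 = d1 - sigma * sqrt(T) = 0.83697427
exp(-rT) = 0.98511194; exp(-qT) = 1.00000000
C = S_0 * exp(-qT) * N(d1) - K * exp(-rT) * N(d2)
N(d1) = 0.82352906; N(d2) = 0.79869648
C = 22.1800 * 1.00000000 * 0.82352906 - 20.7600 * 0.98511194 * 0.79869648 = 1.9318

Answer: Price = 1.9318


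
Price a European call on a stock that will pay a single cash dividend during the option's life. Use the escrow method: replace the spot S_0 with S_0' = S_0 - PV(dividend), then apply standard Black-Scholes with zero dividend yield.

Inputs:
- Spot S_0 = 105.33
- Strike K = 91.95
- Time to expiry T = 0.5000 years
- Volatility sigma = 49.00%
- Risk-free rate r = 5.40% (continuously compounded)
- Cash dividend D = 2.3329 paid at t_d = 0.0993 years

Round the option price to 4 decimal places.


PV(D) = D * exp(-r * t_d) = 2.3329 * 0.99465215 = 2.32042400
S_0' = S_0 - PV(D) = 105.3300 - 2.32042400 = 103.00957600
d1 = (ln(S_0'/K) + (r + sigma^2/2)*T) / (sigma*sqrt(T)) = 0.57896750
d2 = d1 - sigma*sqrt(T) = 0.23248518
exp(-rT) = 0.97336124
N(d1) = 0.71869445; N(d2) = 0.59191940
C = S_0' * N(d1) - K * exp(-rT) * N(d2) = 103.00957600 * 0.71869445 - 91.9500 * 0.97336124 * 0.59191940 = 21.0553

Answer: Price = 21.0553


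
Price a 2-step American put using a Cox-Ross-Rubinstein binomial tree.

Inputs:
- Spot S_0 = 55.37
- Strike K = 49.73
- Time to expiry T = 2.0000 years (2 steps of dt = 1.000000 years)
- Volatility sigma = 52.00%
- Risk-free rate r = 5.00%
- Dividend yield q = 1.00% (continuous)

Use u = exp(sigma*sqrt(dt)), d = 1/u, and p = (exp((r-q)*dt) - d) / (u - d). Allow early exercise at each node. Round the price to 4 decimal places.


dt = T/N = 1.000000
u = exp(sigma*sqrt(dt)) = 1.682028; d = 1/u = 0.594521
p = (exp((r-q)*dt) - d) / (u - d) = 0.410379
Discount per step: exp(-r*dt) = 0.951229
Stock lattice S(k, i) with i counting down-moves:
  k=0: S(0,0) = 55.3700
  k=1: S(1,0) = 93.1339; S(1,1) = 32.9186
  k=2: S(2,0) = 156.6537; S(2,1) = 55.3700; S(2,2) = 19.5708
Terminal payoffs V(N, i) = max(K - S_T, 0):
  V(2,0) = 0.000000; V(2,1) = 0.000000; V(2,2) = 30.159214
Backward induction: V(k, i) = exp(-r*dt) * [p * V(k+1, i) + (1-p) * V(k+1, i+1)]; then take max(V_cont, immediate exercise) for American.
  V(1,0) = exp(-r*dt) * [p*0.000000 + (1-p)*0.000000] = 0.000000; exercise = 0.000000; V(1,0) = max -> 0.000000
  V(1,1) = exp(-r*dt) * [p*0.000000 + (1-p)*30.159214] = 16.915239; exercise = 16.811397; V(1,1) = max -> 16.915239
  V(0,0) = exp(-r*dt) * [p*0.000000 + (1-p)*16.915239] = 9.487161; exercise = 0.000000; V(0,0) = max -> 9.487161

Answer: Price = V(0,0) = 9.4872


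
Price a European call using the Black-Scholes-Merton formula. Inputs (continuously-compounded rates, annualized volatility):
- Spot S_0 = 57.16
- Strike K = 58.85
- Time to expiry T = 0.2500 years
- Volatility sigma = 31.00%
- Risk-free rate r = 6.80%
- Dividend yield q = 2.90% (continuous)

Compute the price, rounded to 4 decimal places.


Answer: Price = 3.0120

Derivation:
d1 = (ln(S/K) + (r - q + 0.5*sigma^2) * T) / (sigma * sqrt(T)) = -0.04758052
d2 = d1 - sigma * sqrt(T) = -0.20258052
exp(-rT) = 0.98314368; exp(-qT) = 0.99277622
C = S_0 * exp(-qT) * N(d1) - K * exp(-rT) * N(d2)
N(d1) = 0.48102528; N(d2) = 0.41973146
C = 57.1600 * 0.99277622 * 0.48102528 - 58.8500 * 0.98314368 * 0.41973146 = 3.0120


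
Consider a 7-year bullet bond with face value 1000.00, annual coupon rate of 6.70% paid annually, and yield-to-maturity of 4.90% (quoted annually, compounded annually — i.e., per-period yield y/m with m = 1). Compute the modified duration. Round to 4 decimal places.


Coupon per period c = face * coupon_rate / m = 67.000000
Periods per year m = 1; per-period yield y/m = 0.049000
Number of cashflows N = 7
Cashflows (t years, CF_t, discount factor 1/(1+y/m)^(m*t), PV):
  t = 1.0000: CF_t = 67.000000, DF = 0.953289, PV = 63.870353
  t = 2.0000: CF_t = 67.000000, DF = 0.908760, PV = 60.886895
  t = 3.0000: CF_t = 67.000000, DF = 0.866310, PV = 58.042798
  t = 4.0000: CF_t = 67.000000, DF = 0.825844, PV = 55.331552
  t = 5.0000: CF_t = 67.000000, DF = 0.787268, PV = 52.746951
  t = 6.0000: CF_t = 67.000000, DF = 0.750494, PV = 50.283080
  t = 7.0000: CF_t = 1067.000000, DF = 0.715437, PV = 763.371606
Price P = sum_t PV_t = 1104.533234
First compute Macaulay numerator sum_t t * PV_t:
  t * PV_t at t = 1.0000: 63.870353
  t * PV_t at t = 2.0000: 121.773790
  t * PV_t at t = 3.0000: 174.128393
  t * PV_t at t = 4.0000: 221.326207
  t * PV_t at t = 5.0000: 263.734756
  t * PV_t at t = 6.0000: 301.698481
  t * PV_t at t = 7.0000: 5343.601242
Macaulay duration D = 6490.133221 / 1104.533234 = 5.875906
Modified duration = D / (1 + y/m) = 5.875906 / (1 + 0.049000) = 5.601435

Answer: Modified duration = 5.6014
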